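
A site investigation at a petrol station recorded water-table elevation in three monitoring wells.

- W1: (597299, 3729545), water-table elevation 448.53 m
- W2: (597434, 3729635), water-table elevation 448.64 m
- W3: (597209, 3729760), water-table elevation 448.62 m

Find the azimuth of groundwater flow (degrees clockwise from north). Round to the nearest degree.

215°

Three-point gradient (reference W1): Δ to W2 = (135, 90, +0.11), Δ to W3 = (-90, 215, +0.09).
∂h/∂x = +0.0004189, ∂h/∂y = +0.0005939 (det = 37125).
Flow direction (−∇h) has components (-0.0004189 E, -0.0005939 N).
Azimuth = atan2(E, N) = atan2(-0.0004189, -0.0005939) = 215.2° ≈ 215°.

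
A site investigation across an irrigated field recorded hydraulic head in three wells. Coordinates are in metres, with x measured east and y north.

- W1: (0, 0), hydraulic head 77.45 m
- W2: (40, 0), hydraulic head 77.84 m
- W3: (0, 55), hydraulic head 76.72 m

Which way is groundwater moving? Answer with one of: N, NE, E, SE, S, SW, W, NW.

NW

∂h/∂x = (77.84 − 77.45) / (40 − 0) = +0.009750
∂h/∂y = (76.72 − 77.45) / (55 − 0) = -0.01327
Flow = −∇h = (-0.009750 east, +0.01327 north), which points northwest.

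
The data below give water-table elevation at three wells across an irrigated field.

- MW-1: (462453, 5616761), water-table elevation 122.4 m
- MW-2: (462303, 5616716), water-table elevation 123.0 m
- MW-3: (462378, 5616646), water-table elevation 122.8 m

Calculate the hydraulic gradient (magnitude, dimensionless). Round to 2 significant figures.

Taking MW-1 as reference: MW-2−MW-1 = (-150, -45, +0.6); MW-3−MW-1 = (-75, -115, +0.4).
Solve a·Δx + b·Δy = Δh: det = (-150)·(-115) − (-75)·(-45) = 13875.
∂h/∂x = [(+0.6)·(-115) − (+0.4)·(-45)] / 13875 = -0.003676
∂h/∂y = [(-150)·(+0.4) − (-75)·(+0.6)] / 13875 = -0.001081
|∇h| = √(-0.003676² + -0.001081²) = 0.003832

0.0038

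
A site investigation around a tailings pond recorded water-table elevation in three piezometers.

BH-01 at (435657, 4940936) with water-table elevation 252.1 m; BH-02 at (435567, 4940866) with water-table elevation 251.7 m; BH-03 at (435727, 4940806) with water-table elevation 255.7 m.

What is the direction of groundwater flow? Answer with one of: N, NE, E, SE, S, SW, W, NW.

NW

With h = a·x + b·y + c and BH-01 as origin, the differences give:
  (-90)·a + (-70)·b = -0.4
  70·a + (-130)·b = +3.6
Eliminate b (×(-130) and ×(-70), subtract): 16600·a = 304.00 → a = ∂h/∂x = +0.01831
Back-substitute: b = ∂h/∂y = -0.01783.
Flow = −∇h = (-0.01831 east, +0.01783 north), which points northwest.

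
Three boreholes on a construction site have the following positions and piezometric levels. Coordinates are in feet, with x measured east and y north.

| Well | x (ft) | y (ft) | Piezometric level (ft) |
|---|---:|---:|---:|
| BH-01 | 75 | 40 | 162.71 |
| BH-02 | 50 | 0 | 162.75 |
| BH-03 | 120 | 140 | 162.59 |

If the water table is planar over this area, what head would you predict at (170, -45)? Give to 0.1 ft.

163.0 ft

Three-point gradient (reference BH-01): Δ to BH-02 = (-25, -40, +0.04), Δ to BH-03 = (45, 100, -0.12).
∂h/∂x = +0.001143, ∂h/∂y = -0.001714 (det = -700).
h(170, -45) = 162.71 + (+0.001143)·(95) + (-0.001714)·(-85) = 162.71 +0.109 +0.146 = 162.964 ft.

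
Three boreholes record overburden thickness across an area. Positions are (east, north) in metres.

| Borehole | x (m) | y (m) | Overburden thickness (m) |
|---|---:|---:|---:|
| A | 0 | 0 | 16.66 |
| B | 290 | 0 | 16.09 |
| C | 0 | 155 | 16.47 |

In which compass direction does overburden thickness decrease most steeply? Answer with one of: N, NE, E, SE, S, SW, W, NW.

∂d/∂x = (16.09 − 16.66) / (290 − 0) = -0.001966
∂d/∂y = (16.47 − 16.66) / (155 − 0) = -0.001226
Steepest decrease is along −∇f = (+0.001966 E, +0.001226 N) → northeast.

NE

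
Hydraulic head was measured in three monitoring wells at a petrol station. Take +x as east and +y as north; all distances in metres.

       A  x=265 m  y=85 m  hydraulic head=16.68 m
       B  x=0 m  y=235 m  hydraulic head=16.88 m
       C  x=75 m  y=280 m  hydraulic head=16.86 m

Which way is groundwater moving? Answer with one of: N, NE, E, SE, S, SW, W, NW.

SE

Taking A as reference: B−A = (-265, 150, +0.20); C−A = (-190, 195, +0.18).
Determinant of the coordinate differences = (-265)·195 − (-190)·150 = -23175.
∂h/∂x = [(+0.20)·195 − (+0.18)·150] / -23175 = -0.0005178
∂h/∂y = [(-265)·(+0.18) − (-190)·(+0.20)] / -23175 = +0.0004186
Flow = −∇h = (+0.0005178 east, -0.0004186 north), which points southeast.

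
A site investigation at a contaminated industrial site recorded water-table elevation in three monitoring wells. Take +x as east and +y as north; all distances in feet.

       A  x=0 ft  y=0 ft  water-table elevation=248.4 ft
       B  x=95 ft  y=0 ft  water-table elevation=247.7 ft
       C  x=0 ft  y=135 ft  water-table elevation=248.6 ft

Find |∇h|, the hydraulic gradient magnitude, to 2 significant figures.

∂h/∂x = (247.7 − 248.4) / (95 − 0) = -0.007368
∂h/∂y = (248.6 − 248.4) / (135 − 0) = +0.001481
|∇h| = √(-0.007368² + 0.001481²) = 0.007515

0.0075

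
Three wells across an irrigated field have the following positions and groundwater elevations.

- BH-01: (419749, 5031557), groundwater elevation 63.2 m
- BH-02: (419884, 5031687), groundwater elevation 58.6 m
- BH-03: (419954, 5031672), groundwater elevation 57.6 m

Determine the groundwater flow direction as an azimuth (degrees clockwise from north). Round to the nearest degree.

047°

Three-point gradient (reference BH-01): Δ to BH-02 = (135, 130, -4.6), Δ to BH-03 = (205, 115, -5.6).
∂h/∂x = -0.01789, ∂h/∂y = -0.01681 (det = -11125).
Flow direction (−∇h) has components (+0.01789 E, +0.01681 N).
Azimuth = atan2(E, N) = atan2(+0.01789, +0.01681) = 46.8° ≈ 047°.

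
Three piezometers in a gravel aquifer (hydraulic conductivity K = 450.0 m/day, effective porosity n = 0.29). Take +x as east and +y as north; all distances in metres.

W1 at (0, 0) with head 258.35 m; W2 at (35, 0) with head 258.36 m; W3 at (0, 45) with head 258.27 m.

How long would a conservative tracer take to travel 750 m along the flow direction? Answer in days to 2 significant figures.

∂h/∂x = (258.36 − 258.35) / (35 − 0) = +0.0002857
∂h/∂y = (258.27 − 258.35) / (45 − 0) = -0.001778
|∇h| = √(0.0002857² + -0.001778²) = 0.001801
Seepage velocity v = K·i/n = 450.0 × 0.001801 / 0.29 = 2.795 m/day.
t = 750 / 2.795 = 268.3 days.

270 days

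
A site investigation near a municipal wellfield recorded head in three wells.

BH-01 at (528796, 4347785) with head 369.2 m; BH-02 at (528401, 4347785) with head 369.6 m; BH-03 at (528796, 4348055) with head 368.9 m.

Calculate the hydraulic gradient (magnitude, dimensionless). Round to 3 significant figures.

∂h/∂x = (369.6 − 369.2) / (528401 − 528796) = -0.001013
∂h/∂y = (368.9 − 369.2) / (4348055 − 4347785) = -0.001111
|∇h| = √(-0.001013² + -0.001111²) = 0.001503

0.00150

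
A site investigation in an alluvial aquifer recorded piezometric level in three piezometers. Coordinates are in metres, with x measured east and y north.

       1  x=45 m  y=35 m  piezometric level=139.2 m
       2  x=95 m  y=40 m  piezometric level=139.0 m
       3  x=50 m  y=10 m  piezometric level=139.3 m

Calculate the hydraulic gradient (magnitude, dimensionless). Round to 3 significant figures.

With h = a·x + b·y + c and 1 as origin, the differences give:
  50·a + 5·b = -0.2
  5·a + (-25)·b = +0.1
Eliminate b (×(-25) and ×5, subtract): -1275·a = 4.50 → a = ∂h/∂x = -0.003529
Back-substitute: b = ∂h/∂y = -0.004706.
|∇h| = √(-0.003529² + -0.004706²) = 0.005882

0.00588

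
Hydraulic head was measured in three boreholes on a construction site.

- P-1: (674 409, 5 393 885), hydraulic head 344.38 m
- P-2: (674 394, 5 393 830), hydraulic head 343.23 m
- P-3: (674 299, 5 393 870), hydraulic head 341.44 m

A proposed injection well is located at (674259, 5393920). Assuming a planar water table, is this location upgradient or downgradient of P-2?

downgradient

Taking P-1 as reference: P-2−P-1 = (-15, -55, -1.15); P-3−P-1 = (-110, -15, -2.94).
Determinant of the coordinate differences = (-15)·(-15) − (-110)·(-55) = -5825.
∂h/∂x = [(-1.15)·(-15) − (-2.94)·(-55)] / -5825 = +0.02480
∂h/∂y = [(-15)·(-2.94) − (-110)·(-1.15)] / -5825 = +0.01415
Head at (674259, 5393920) = 344.38 + (+0.02480)·(-150) + (+0.01415)·(35) = 341.16 m.
That is lower than the 343.23 m at P-2, so the point is downgradient.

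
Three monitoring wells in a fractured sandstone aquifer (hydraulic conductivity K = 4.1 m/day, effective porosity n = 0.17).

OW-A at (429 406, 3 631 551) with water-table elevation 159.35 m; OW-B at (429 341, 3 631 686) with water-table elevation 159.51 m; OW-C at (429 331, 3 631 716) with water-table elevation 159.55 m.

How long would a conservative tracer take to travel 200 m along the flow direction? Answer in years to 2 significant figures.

12 years

Taking OW-A as reference: OW-B−OW-A = (-65, 135, +0.16); OW-C−OW-A = (-75, 165, +0.20).
Determinant of the coordinate differences = (-65)·165 − (-75)·135 = -600.
∂h/∂x = [(+0.16)·165 − (+0.20)·135] / -600 = +0.001000
∂h/∂y = [(-65)·(+0.20) − (-75)·(+0.16)] / -600 = +0.001667
|∇h| = √(0.001000² + 0.001667²) = 0.001944
Seepage velocity v = K·i/n = 4.1 × 0.001944 / 0.17 = 0.04688 m/day.
t = 200 / 0.04688 = 4266 days = 11.7 years.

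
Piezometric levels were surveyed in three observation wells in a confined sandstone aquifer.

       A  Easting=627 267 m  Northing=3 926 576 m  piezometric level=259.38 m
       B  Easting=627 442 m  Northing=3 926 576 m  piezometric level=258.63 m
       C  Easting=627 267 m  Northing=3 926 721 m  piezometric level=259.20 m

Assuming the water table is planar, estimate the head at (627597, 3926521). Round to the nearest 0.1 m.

258.0 m

∂h/∂x = (258.63 − 259.38) / (627442 − 627267) = -0.004286
∂h/∂y = (259.20 − 259.38) / (3926721 − 3926576) = -0.001241
h(627597, 3926521) = 259.38 + (-0.004286)·(330) + (-0.001241)·(-55) = 259.38 -1.414 +0.068 = 258.034 m.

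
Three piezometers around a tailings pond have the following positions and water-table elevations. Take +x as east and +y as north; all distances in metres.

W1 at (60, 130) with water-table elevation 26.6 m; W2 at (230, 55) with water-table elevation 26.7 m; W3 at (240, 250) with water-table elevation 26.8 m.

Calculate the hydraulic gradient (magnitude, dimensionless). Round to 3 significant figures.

0.000926

Differences from W1: to W2 (Δx, Δy, Δh) = (170, -75, +0.1); to W3 = (180, 120, +0.2).
Determinant of the coordinate differences = 170·120 − 180·(-75) = 33900.
∂h/∂x = [(+0.1)·120 − (+0.2)·(-75)] / 33900 = +0.0007965
∂h/∂y = [170·(+0.2) − 180·(+0.1)] / 33900 = +0.0004720
|∇h| = √(0.0007965² + 0.0004720²) = 0.0009258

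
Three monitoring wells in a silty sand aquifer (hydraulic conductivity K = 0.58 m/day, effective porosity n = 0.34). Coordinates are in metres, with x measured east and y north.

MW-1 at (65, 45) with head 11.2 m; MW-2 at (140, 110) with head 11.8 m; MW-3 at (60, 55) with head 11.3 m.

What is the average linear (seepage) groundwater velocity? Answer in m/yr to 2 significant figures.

Differences from MW-1: to MW-2 (Δx, Δy, Δh) = (75, 65, +0.6); to MW-3 = (-5, 10, +0.1).
Solve a·Δx + b·Δy = Δh: det = 75·10 − (-5)·65 = 1075.
∂h/∂x = [(+0.6)·10 − (+0.1)·65] / 1075 = -0.0004651
∂h/∂y = [75·(+0.1) − (-5)·(+0.6)] / 1075 = +0.009767
|∇h| = √(-0.0004651² + 0.009767²) = 0.009778
Seepage velocity v = K·i/n = 0.58 × 0.009778 / 0.34 = 0.01668 m/day = 6.092 m/yr.

6.1 m/yr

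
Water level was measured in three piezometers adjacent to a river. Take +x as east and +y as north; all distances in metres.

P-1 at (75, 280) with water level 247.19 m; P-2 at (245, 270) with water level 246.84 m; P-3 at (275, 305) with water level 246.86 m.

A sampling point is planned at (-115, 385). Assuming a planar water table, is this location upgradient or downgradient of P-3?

upgradient

Three-point gradient (reference P-1): Δ to P-2 = (170, -10, -0.35), Δ to P-3 = (200, 25, -0.33).
∂h/∂x = -0.001928, ∂h/∂y = +0.002224 (det = 6250).
Head at (-115, 385) = 247.19 + (-0.001928)·(-190) + (+0.002224)·(105) = 247.79 m.
That is higher than the 246.86 m at P-3, so the point is upgradient.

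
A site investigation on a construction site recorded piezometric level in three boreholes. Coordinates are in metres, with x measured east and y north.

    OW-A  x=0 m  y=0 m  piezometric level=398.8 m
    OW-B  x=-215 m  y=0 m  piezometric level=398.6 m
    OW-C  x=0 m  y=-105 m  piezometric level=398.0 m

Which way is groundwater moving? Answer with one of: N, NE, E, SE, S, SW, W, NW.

S

∂h/∂x = (398.6 − 398.8) / (-215 − 0) = +0.0009302
∂h/∂y = (398.0 − 398.8) / (-105 − 0) = +0.007619
Flow = −∇h = (-0.0009302 east, -0.007619 north), which points south.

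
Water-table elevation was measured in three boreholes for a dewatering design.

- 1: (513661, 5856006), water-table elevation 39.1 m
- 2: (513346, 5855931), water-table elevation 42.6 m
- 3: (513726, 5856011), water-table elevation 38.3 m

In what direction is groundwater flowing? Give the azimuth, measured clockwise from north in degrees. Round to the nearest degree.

Differences from 1: to 2 (Δx, Δy, Δh) = (-315, -75, +3.5); to 3 = (65, 5, -0.8).
Solve a·Δx + b·Δy = Δh: det = (-315)·5 − 65·(-75) = 3300.
∂h/∂x = [(+3.5)·5 − (-0.8)·(-75)] / 3300 = -0.01288
∂h/∂y = [(-315)·(-0.8) − 65·(+3.5)] / 3300 = +0.007424
Flow direction (−∇h) has components (+0.01288 E, -0.007424 N).
Azimuth = atan2(E, N) = atan2(+0.01288, -0.007424) = 120.0° ≈ 120°.

120°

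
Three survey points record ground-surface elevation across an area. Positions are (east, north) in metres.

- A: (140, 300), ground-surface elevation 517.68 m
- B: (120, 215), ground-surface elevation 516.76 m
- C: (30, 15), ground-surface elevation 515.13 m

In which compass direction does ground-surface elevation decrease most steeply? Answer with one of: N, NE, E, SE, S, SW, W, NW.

Taking A as reference: B−A = (-20, -85, -0.92); C−A = (-110, -285, -2.55).
Solve a·Δx + b·Δy = Δz: det = (-20)·(-285) − (-110)·(-85) = -3650.
∂z/∂x = [(-0.92)·(-285) − (-2.55)·(-85)] / -3650 = -0.01245
∂z/∂y = [(-20)·(-2.55) − (-110)·(-0.92)] / -3650 = +0.01375
Steepest decrease is along −∇f = (+0.01245 E, -0.01375 N) → southeast.

SE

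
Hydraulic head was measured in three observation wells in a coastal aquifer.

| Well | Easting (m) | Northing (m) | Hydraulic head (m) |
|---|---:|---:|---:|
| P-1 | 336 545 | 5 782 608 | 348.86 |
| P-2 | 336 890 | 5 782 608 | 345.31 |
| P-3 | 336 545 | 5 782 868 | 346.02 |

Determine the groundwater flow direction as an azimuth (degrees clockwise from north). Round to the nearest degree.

043°

∂h/∂x = (345.31 − 348.86) / (336890 − 336545) = -0.01029
∂h/∂y = (346.02 − 348.86) / (5782868 − 5782608) = -0.01092
Flow direction (−∇h) has components (+0.01029 E, +0.01092 N).
Azimuth = atan2(E, N) = atan2(+0.01029, +0.01092) = 43.3° ≈ 043°.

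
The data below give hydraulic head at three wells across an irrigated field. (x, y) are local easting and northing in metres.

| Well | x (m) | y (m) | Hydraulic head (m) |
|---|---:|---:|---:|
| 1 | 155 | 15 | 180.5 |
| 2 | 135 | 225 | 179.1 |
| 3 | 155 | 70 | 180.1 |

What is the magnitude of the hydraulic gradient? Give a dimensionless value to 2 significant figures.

0.0097

With h = a·x + b·y + c and 1 as origin, the differences give:
  (-20)·a + 210·b = -1.4
  0·a + 55·b = -0.4
Eliminate b (×55 and ×210, subtract): -1100·a = 7.00 → a = ∂h/∂x = -0.006364
Back-substitute: b = ∂h/∂y = -0.007273.
|∇h| = √(-0.006364² + -0.007273²) = 0.009664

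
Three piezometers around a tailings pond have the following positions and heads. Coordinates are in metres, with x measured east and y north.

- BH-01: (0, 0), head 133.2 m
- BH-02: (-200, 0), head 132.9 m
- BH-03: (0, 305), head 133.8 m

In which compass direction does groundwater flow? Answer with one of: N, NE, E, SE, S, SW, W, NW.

∂h/∂x = (132.9 − 133.2) / (-200 − 0) = +0.001500
∂h/∂y = (133.8 − 133.2) / (305 − 0) = +0.001967
Flow = −∇h = (-0.001500 east, -0.001967 north), which points southwest.

SW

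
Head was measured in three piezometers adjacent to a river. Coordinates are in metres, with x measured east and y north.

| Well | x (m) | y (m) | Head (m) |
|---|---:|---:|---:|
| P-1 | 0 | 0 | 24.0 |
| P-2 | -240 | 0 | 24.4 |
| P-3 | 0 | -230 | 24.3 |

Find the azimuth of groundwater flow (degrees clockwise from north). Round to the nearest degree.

052°

∂h/∂x = (24.4 − 24.0) / (-240 − 0) = -0.001667
∂h/∂y = (24.3 − 24.0) / (-230 − 0) = -0.001304
Flow direction (−∇h) has components (+0.001667 E, +0.001304 N).
Azimuth = atan2(E, N) = atan2(+0.001667, +0.001304) = 52.0° ≈ 052°.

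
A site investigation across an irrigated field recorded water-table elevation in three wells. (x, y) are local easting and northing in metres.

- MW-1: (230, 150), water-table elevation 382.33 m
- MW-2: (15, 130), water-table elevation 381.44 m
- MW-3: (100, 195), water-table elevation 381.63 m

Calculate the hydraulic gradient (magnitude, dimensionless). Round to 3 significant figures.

0.00524

With h = a·x + b·y + c and MW-1 as origin, the differences give:
  (-215)·a + (-20)·b = -0.89
  (-130)·a + 45·b = -0.70
Eliminate b (×45 and ×(-20), subtract): -12275·a = -54.050 → a = ∂h/∂x = +0.004403
Back-substitute: b = ∂h/∂y = -0.002835.
|∇h| = √(0.004403² + -0.002835²) = 0.005237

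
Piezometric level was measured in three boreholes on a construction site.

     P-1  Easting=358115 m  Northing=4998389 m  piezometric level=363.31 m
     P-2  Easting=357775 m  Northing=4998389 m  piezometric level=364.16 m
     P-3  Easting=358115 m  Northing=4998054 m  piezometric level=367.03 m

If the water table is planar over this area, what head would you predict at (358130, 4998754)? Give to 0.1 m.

359.2 m

∂h/∂x = (364.16 − 363.31) / (357775 − 358115) = -0.002500
∂h/∂y = (367.03 − 363.31) / (4998054 − 4998389) = -0.01110
h(358130, 4998754) = 363.31 + (-0.002500)·(15) + (-0.01110)·(365) = 363.31 -0.038 -4.053 = 359.219 m.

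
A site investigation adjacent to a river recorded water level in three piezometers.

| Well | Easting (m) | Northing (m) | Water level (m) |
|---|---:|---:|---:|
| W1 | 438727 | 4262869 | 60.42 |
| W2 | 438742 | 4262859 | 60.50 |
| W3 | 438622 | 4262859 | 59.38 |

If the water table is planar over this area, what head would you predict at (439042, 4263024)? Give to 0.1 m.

With h = a·x + b·y + c and W1 as origin, the differences give:
  15·a + (-10)·b = +0.08
  (-105)·a + (-10)·b = -1.04
Eliminate b (×(-10) and ×(-10), subtract): -1200·a = -11.200 → a = ∂h/∂x = +0.009333
Back-substitute: b = ∂h/∂y = +0.006000.
h(439042, 4263024) = 60.42 + (+0.009333)·(315) + (+0.006000)·(155) = 60.42 +2.940 +0.930 = 64.290 m.

64.3 m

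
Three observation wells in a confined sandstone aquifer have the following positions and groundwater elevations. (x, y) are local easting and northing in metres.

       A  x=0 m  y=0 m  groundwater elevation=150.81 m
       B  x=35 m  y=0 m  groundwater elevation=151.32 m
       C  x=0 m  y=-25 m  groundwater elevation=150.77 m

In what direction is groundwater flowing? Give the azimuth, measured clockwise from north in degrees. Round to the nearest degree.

∂h/∂x = (151.32 − 150.81) / (35 − 0) = +0.01457
∂h/∂y = (150.77 − 150.81) / (-25 − 0) = +0.001600
Flow direction (−∇h) has components (-0.01457 E, -0.001600 N).
Azimuth = atan2(E, N) = atan2(-0.01457, -0.001600) = 263.7° ≈ 264°.

264°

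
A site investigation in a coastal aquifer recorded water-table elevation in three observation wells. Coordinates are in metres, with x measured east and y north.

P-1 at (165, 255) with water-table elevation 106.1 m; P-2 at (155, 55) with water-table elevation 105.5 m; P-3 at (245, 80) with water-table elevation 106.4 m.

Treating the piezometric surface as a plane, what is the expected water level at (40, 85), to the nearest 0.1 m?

With h = a·x + b·y + c and P-1 as origin, the differences give:
  (-10)·a + (-200)·b = -0.6
  80·a + (-175)·b = +0.3
Eliminate b (×(-175) and ×(-200), subtract): 17750·a = 165.00 → a = ∂h/∂x = +0.009296
Back-substitute: b = ∂h/∂y = +0.002535.
h(40, 85) = 106.1 + (+0.009296)·(-125) + (+0.002535)·(-170) = 106.1 -1.162 -0.431 = 104.507 m.

104.5 m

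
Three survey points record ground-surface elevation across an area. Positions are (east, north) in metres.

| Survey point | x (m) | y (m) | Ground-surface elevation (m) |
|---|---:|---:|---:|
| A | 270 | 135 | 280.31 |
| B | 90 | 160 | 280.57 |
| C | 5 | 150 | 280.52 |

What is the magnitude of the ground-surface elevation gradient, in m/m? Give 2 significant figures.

0.0079 m/m

Differences from A: to B (Δx, Δy, Δh) = (-180, 25, +0.26); to C = (-265, 15, +0.21).
Determinant of the coordinate differences = (-180)·15 − (-265)·25 = 3925.
∂z/∂x = [(+0.26)·15 − (+0.21)·25] / 3925 = -0.0003439
∂z/∂y = [(-180)·(+0.21) − (-265)·(+0.26)] / 3925 = +0.007924
|∇f| = √(-0.0003439² + 0.007924²) = 0.007931 m/m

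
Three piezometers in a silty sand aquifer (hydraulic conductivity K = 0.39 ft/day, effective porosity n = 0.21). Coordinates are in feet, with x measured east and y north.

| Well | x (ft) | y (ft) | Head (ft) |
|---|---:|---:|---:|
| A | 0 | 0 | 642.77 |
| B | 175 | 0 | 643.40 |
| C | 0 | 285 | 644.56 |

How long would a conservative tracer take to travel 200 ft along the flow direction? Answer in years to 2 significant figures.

∂h/∂x = (643.40 − 642.77) / (175 − 0) = +0.003600
∂h/∂y = (644.56 − 642.77) / (285 − 0) = +0.006281
|∇h| = √(0.003600² + 0.006281²) = 0.00724
Seepage velocity v = K·i/n = 0.39 × 0.00724 / 0.21 = 0.01345 ft/day.
t = 200 / 0.01345 = 1.487e+04 days = 40.7 years.

41 years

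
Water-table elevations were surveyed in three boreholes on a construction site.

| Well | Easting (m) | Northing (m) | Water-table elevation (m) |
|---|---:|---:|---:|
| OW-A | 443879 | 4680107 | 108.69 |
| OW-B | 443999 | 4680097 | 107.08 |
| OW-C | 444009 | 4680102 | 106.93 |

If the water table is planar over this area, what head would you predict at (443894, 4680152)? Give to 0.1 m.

With h = a·x + b·y + c and OW-A as origin, the differences give:
  120·a + (-10)·b = -1.61
  130·a + (-5)·b = -1.76
Eliminate b (×(-5) and ×(-10), subtract): 700·a = -9.550 → a = ∂h/∂x = -0.01364
Back-substitute: b = ∂h/∂y = -0.002714.
h(443894, 4680152) = 108.69 + (-0.01364)·(15) + (-0.002714)·(45) = 108.69 -0.205 -0.122 = 108.363 m.

108.4 m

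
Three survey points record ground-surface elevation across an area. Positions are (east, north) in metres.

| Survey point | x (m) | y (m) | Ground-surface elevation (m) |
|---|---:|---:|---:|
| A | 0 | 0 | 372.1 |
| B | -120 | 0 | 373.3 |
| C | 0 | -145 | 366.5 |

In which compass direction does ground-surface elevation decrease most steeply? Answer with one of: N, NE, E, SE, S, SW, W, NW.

S

∂z/∂x = (373.3 − 372.1) / (-120 − 0) = -0.010000
∂z/∂y = (366.5 − 372.1) / (-145 − 0) = +0.03862
Steepest decrease is along −∇f = (+0.010000 E, -0.03862 N) → south.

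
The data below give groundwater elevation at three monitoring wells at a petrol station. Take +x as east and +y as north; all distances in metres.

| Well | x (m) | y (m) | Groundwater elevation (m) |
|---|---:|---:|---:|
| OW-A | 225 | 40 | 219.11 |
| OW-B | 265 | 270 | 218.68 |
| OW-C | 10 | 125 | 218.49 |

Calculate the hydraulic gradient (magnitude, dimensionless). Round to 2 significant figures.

0.0030

With h = a·x + b·y + c and OW-A as origin, the differences give:
  40·a + 230·b = -0.43
  (-215)·a + 85·b = -0.62
Eliminate b (×85 and ×230, subtract): 52850·a = 106.050 → a = ∂h/∂x = +0.002007
Back-substitute: b = ∂h/∂y = -0.002219.
|∇h| = √(0.002007² + -0.002219²) = 0.002992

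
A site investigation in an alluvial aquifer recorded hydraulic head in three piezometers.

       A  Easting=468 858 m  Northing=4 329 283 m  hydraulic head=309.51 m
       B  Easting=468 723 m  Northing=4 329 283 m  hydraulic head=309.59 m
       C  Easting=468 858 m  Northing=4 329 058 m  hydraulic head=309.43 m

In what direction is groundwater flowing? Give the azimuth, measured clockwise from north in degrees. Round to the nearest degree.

121°

∂h/∂x = (309.59 − 309.51) / (468723 − 468858) = -0.0005926
∂h/∂y = (309.43 − 309.51) / (4329058 − 4329283) = +0.0003556
Flow direction (−∇h) has components (+0.0005926 E, -0.0003556 N).
Azimuth = atan2(E, N) = atan2(+0.0005926, -0.0003556) = 121.0° ≈ 121°.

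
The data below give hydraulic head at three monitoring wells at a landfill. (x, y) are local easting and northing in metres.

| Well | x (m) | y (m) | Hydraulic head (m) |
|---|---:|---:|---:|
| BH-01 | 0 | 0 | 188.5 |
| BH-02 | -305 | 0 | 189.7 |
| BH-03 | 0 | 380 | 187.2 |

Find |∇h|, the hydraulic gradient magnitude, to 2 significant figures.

∂h/∂x = (189.7 − 188.5) / (-305 − 0) = -0.003934
∂h/∂y = (187.2 − 188.5) / (380 − 0) = -0.003421
|∇h| = √(-0.003934² + -0.003421²) = 0.005213

0.0052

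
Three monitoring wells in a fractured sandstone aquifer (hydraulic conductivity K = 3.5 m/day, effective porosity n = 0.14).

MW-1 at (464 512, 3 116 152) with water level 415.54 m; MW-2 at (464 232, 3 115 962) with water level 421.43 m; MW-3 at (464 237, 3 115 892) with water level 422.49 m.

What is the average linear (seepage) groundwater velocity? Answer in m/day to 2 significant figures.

Differences from MW-1: to MW-2 (Δx, Δy, Δh) = (-280, -190, +5.89); to MW-3 = (-275, -260, +6.95).
Solve a·Δx + b·Δy = Δh: det = (-280)·(-260) − (-275)·(-190) = 20550.
∂h/∂x = [(+5.89)·(-260) − (+6.95)·(-190)] / 20550 = -0.01026
∂h/∂y = [(-280)·(+6.95) − (-275)·(+5.89)] / 20550 = -0.01588
|∇h| = √(-0.01026² + -0.01588²) = 0.01891
Seepage velocity v = K·i/n = 3.5 × 0.01891 / 0.14 = 0.4727 m/day.

0.47 m/day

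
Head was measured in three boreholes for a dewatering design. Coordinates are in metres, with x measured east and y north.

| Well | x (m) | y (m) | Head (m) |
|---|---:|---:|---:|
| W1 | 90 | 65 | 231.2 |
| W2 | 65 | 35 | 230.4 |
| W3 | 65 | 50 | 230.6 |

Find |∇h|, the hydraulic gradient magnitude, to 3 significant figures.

With h = a·x + b·y + c and W1 as origin, the differences give:
  (-25)·a + (-30)·b = -0.8
  (-25)·a + (-15)·b = -0.6
Eliminate b (×(-15) and ×(-30), subtract): -375·a = -6.00 → a = ∂h/∂x = +0.01600
Back-substitute: b = ∂h/∂y = +0.01333.
|∇h| = √(0.01600² + 0.01333²) = 0.02083

0.0208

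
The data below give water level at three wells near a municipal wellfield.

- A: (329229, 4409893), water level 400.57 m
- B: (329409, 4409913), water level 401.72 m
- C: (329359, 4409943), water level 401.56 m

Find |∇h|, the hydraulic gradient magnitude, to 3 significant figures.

Differences from A: to B (Δx, Δy, Δh) = (180, 20, +1.15); to C = (130, 50, +0.99).
Solve a·Δx + b·Δy = Δh: det = 180·50 − 130·20 = 6400.
∂h/∂x = [(+1.15)·50 − (+0.99)·20] / 6400 = +0.005891
∂h/∂y = [180·(+0.99) − 130·(+1.15)] / 6400 = +0.004484
|∇h| = √(0.005891² + 0.004484²) = 0.007403

0.00740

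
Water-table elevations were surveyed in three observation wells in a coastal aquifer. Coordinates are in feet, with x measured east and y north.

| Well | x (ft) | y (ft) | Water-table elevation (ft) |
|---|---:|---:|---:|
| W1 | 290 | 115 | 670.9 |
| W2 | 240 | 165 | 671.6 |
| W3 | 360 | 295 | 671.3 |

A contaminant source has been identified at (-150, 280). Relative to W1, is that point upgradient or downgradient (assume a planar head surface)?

Three-point gradient (reference W1): Δ to W2 = (-50, 50, +0.7), Δ to W3 = (70, 180, +0.4).
∂h/∂x = -0.008480, ∂h/∂y = +0.005520 (det = -12500).
Head at (-150, 280) = 670.9 + (-0.008480)·(-440) + (+0.005520)·(165) = 675.54 ft.
That is higher than the 670.9 ft at W1, so the point is upgradient.

upgradient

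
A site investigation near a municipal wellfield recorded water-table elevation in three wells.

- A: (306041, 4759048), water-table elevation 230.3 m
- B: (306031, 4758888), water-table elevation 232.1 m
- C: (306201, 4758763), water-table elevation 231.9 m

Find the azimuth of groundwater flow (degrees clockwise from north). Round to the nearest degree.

040°

Differences from A: to B (Δx, Δy, Δh) = (-10, -160, +1.8); to C = (160, -285, +1.6).
Solve a·Δx + b·Δy = Δh: det = (-10)·(-285) − 160·(-160) = 28450.
∂h/∂x = [(+1.8)·(-285) − (+1.6)·(-160)] / 28450 = -0.009033
∂h/∂y = [(-10)·(+1.6) − 160·(+1.8)] / 28450 = -0.01069
Flow direction (−∇h) has components (+0.009033 E, +0.01069 N).
Azimuth = atan2(E, N) = atan2(+0.009033, +0.01069) = 40.2° ≈ 040°.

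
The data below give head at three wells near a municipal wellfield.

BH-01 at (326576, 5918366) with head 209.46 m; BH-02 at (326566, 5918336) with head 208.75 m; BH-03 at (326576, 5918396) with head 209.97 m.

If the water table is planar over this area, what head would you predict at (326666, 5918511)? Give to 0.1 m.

213.7 m

Taking BH-01 as reference: BH-02−BH-01 = (-10, -30, -0.71); BH-03−BH-01 = (0, 30, +0.51).
Solve a·Δx + b·Δy = Δh: det = (-10)·30 − 0·(-30) = -300.
∂h/∂x = [(-0.71)·30 − (+0.51)·(-30)] / -300 = +0.02000
∂h/∂y = [(-10)·(+0.51) − 0·(-0.71)] / -300 = +0.01700
h(326666, 5918511) = 209.46 + (+0.02000)·(90) + (+0.01700)·(145) = 209.46 +1.800 +2.465 = 213.725 m.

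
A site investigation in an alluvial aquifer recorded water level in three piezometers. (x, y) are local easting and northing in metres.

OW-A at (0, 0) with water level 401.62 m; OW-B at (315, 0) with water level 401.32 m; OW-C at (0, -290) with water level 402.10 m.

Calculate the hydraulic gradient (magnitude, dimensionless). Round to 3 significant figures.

0.00191

∂h/∂x = (401.32 − 401.62) / (315 − 0) = -0.0009524
∂h/∂y = (402.10 − 401.62) / (-290 − 0) = -0.001655
|∇h| = √(-0.0009524² + -0.001655²) = 0.001909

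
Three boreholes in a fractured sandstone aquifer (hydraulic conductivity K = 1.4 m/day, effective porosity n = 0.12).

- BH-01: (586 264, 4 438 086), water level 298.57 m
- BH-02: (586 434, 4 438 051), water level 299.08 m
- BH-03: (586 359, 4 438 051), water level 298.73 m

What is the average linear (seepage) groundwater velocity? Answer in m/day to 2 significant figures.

0.11 m/day

Taking BH-01 as reference: BH-02−BH-01 = (170, -35, +0.51); BH-03−BH-01 = (95, -35, +0.16).
Determinant of the coordinate differences = 170·(-35) − 95·(-35) = -2625.
∂h/∂x = [(+0.51)·(-35) − (+0.16)·(-35)] / -2625 = +0.004667
∂h/∂y = [170·(+0.16) − 95·(+0.51)] / -2625 = +0.008095
|∇h| = √(0.004667² + 0.008095²) = 0.009344
Seepage velocity v = K·i/n = 1.4 × 0.009344 / 0.12 = 0.109 m/day.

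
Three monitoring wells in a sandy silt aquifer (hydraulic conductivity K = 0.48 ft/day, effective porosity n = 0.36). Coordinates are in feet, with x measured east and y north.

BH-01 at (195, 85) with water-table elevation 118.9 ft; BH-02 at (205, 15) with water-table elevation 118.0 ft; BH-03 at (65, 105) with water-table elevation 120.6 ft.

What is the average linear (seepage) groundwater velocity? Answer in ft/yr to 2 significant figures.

7.8 ft/yr

Differences from BH-01: to BH-02 (Δx, Δy, Δh) = (10, -70, -0.9); to BH-03 = (-130, 20, +1.7).
Solve a·Δx + b·Δy = Δh: det = 10·20 − (-130)·(-70) = -8900.
∂h/∂x = [(-0.9)·20 − (+1.7)·(-70)] / -8900 = -0.01135
∂h/∂y = [10·(+1.7) − (-130)·(-0.9)] / -8900 = +0.01124
|∇h| = √(-0.01135² + 0.01124²) = 0.01597
Seepage velocity v = K·i/n = 0.48 × 0.01597 / 0.36 = 0.02129 ft/day = 7.776 ft/yr.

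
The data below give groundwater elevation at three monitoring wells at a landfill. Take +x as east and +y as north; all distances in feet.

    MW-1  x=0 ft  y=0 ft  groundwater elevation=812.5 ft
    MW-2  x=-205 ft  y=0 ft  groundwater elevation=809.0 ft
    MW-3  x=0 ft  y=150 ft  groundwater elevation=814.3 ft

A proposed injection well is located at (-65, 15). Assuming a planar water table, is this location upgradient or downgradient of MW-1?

∂h/∂x = (809.0 − 812.5) / (-205 − 0) = +0.01707
∂h/∂y = (814.3 − 812.5) / (150 − 0) = +0.01200
Head at (-65, 15) = 812.5 + (+0.01707)·(-65) + (+0.01200)·(15) = 811.57 ft.
That is lower than the 812.5 ft at MW-1, so the point is downgradient.

downgradient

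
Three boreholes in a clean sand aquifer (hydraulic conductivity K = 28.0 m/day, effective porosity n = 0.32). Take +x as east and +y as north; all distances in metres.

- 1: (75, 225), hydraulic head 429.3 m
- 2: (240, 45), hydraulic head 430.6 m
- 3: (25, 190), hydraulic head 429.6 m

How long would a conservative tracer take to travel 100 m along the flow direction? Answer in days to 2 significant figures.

150 days

With h = a·x + b·y + c and 1 as origin, the differences give:
  165·a + (-180)·b = +1.3
  (-50)·a + (-35)·b = +0.3
Eliminate b (×(-35) and ×(-180), subtract): -14775·a = 8.50 → a = ∂h/∂x = -0.0005753
Back-substitute: b = ∂h/∂y = -0.007750.
|∇h| = √(-0.0005753² + -0.007750²) = 0.007771
Seepage velocity v = K·i/n = 28.0 × 0.007771 / 0.32 = 0.68 m/day.
t = 100 / 0.68 = 147.1 days.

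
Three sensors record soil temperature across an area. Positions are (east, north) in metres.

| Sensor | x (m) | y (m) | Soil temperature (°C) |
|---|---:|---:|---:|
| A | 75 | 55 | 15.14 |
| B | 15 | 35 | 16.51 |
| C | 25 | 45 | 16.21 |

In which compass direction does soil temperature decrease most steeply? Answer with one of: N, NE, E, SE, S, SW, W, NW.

NE

Differences from A: to B (Δx, Δy, Δh) = (-60, -20, +1.37); to C = (-50, -10, +1.07).
Solve a·Δx + b·Δy = ΔT: det = (-60)·(-10) − (-50)·(-20) = -400.
∂T/∂x = [(+1.37)·(-10) − (+1.07)·(-20)] / -400 = -0.01925
∂T/∂y = [(-60)·(+1.07) − (-50)·(+1.37)] / -400 = -0.01075
Steepest decrease is along −∇f = (+0.01925 E, +0.01075 N) → northeast.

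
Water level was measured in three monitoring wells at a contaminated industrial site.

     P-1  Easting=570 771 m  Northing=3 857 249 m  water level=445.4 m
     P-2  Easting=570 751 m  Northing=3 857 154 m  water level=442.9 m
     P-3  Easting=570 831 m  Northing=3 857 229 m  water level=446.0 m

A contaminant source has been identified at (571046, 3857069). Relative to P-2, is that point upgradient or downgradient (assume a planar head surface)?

Differences from P-1: to P-2 (Δx, Δy, Δh) = (-20, -95, -2.5); to P-3 = (60, -20, +0.6).
Solve a·Δx + b·Δy = Δh: det = (-20)·(-20) − 60·(-95) = 6100.
∂h/∂x = [(-2.5)·(-20) − (+0.6)·(-95)] / 6100 = +0.01754
∂h/∂y = [(-20)·(+0.6) − 60·(-2.5)] / 6100 = +0.02262
Head at (571046, 3857069) = 445.4 + (+0.01754)·(275) + (+0.02262)·(-180) = 446.15 m.
That is higher than the 442.9 m at P-2, so the point is upgradient.

upgradient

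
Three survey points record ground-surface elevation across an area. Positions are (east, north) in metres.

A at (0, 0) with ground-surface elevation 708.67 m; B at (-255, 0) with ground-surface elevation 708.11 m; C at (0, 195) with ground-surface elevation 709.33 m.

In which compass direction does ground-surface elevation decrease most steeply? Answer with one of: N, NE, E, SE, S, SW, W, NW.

SW

∂z/∂x = (708.11 − 708.67) / (-255 − 0) = +0.002196
∂z/∂y = (709.33 − 708.67) / (195 − 0) = +0.003385
Steepest decrease is along −∇f = (-0.002196 E, -0.003385 N) → southwest.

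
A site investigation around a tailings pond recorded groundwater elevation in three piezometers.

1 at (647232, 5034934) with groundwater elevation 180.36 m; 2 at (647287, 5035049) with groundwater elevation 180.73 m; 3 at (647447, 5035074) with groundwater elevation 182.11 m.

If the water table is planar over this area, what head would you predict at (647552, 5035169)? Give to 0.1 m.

182.9 m

Differences from 1: to 2 (Δx, Δy, Δh) = (55, 115, +0.37); to 3 = (215, 140, +1.75).
Solve a·Δx + b·Δy = Δh: det = 55·140 − 215·115 = -17025.
∂h/∂x = [(+0.37)·140 − (+1.75)·115] / -17025 = +0.008778
∂h/∂y = [55·(+1.75) − 215·(+0.37)] / -17025 = -0.0009809
h(647552, 5035169) = 180.36 + (+0.008778)·(320) + (-0.0009809)·(235) = 180.36 +2.809 -0.231 = 182.939 m.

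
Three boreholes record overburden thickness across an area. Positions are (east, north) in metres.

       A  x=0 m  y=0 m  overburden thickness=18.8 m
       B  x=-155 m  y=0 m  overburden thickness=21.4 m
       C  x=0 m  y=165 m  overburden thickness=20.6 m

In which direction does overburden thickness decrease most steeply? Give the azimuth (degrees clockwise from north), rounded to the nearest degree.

123°

∂d/∂x = (21.4 − 18.8) / (-155 − 0) = -0.01677
∂d/∂y = (20.6 − 18.8) / (165 − 0) = +0.01091
Steepest decrease is along −∇f: components (+0.01677 E, -0.01091 N).
Azimuth = atan2(+0.01677, -0.01091) = 123.0° ≈ 123°.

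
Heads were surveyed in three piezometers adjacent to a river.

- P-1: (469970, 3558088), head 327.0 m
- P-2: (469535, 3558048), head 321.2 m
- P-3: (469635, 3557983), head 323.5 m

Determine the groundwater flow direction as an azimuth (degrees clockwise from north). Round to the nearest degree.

312°

With h = a·x + b·y + c and P-1 as origin, the differences give:
  (-435)·a + (-40)·b = -5.8
  (-335)·a + (-105)·b = -3.5
Eliminate b (×(-105) and ×(-40), subtract): 32275·a = 469.00 → a = ∂h/∂x = +0.01453
Back-substitute: b = ∂h/∂y = -0.01303.
Flow direction (−∇h) has components (-0.01453 E, +0.01303 N).
Azimuth = atan2(E, N) = atan2(-0.01453, +0.01303) = 311.9° ≈ 312°.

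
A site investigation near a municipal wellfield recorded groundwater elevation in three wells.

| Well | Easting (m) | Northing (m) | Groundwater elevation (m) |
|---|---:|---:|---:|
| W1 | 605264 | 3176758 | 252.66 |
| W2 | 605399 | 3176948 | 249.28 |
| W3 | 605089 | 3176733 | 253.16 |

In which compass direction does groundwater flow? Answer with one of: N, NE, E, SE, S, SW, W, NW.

Three-point gradient (reference W1): Δ to W2 = (135, 190, -3.38), Δ to W3 = (-175, -25, +0.50).
∂h/∂x = -0.0003515, ∂h/∂y = -0.01754 (det = 29875).
Flow = −∇h = (+0.0003515 east, +0.01754 north), which points north.

N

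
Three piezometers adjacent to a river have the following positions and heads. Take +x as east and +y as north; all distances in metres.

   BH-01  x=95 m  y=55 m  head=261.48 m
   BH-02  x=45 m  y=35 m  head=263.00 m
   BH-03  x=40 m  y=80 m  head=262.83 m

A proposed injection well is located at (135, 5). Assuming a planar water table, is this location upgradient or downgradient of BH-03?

downgradient

Differences from BH-01: to BH-02 (Δx, Δy, Δh) = (-50, -20, +1.52); to BH-03 = (-55, 25, +1.35).
Solve a·Δx + b·Δy = Δh: det = (-50)·25 − (-55)·(-20) = -2350.
∂h/∂x = [(+1.52)·25 − (+1.35)·(-20)] / -2350 = -0.02766
∂h/∂y = [(-50)·(+1.35) − (-55)·(+1.52)] / -2350 = -0.006851
Head at (135, 5) = 261.48 + (-0.02766)·(40) + (-0.006851)·(-50) = 260.72 m.
That is lower than the 262.83 m at BH-03, so the point is downgradient.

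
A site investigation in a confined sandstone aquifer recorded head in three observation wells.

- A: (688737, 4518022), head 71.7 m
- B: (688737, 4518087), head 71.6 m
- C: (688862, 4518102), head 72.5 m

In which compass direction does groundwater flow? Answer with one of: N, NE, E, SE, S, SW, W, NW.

W

With h = a·x + b·y + c and A as origin, the differences give:
  0·a + 65·b = -0.1
  125·a + 80·b = +0.8
Eliminate b (×80 and ×65, subtract): -8125·a = -60.00 → a = ∂h/∂x = +0.007385
Back-substitute: b = ∂h/∂y = -0.001538.
Flow = −∇h = (-0.007385 east, +0.001538 north), which points west.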